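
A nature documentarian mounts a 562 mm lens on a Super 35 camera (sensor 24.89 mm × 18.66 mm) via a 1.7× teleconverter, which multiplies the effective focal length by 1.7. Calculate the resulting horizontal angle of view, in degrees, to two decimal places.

1.49°

Effective focal length f = 562 × 1.7 = 955.4 mm.
α = 2·arctan(24.89 / (2 × 955.4)) = 2·arctan(0.01303) ≈ 1.4926°.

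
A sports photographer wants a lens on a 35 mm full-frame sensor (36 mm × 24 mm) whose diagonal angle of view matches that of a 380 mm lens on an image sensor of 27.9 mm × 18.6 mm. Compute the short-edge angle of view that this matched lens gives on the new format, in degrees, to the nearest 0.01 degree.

Sensor diagonal = √(27.9² + 18.6²) = √1124.3700 ≈ 33.5316 mm.
Sensor diagonal = √(36² + 24²) = √1872.0000 ≈ 43.2666 mm.
Equal diagonal AOV ⇒ f₂ = f₁ · 43.2666/33.5316 = 380 × 1.29032 ≈ 490.3226 mm.
Short-edge AOV on the new format = 2·arctan(24 / (2 × 490.3226)) = 2·arctan(0.02447) ≈ 2.8039°.

2.80°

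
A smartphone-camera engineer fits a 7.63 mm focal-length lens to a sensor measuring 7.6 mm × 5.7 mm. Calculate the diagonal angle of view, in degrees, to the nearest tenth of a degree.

63.8°

Sensor diagonal = √(7.6² + 5.7²) = √90.2500 ≈ 9.5000 mm.
Angle of view α = 2·arctan(d/2f) with d = 9.5000 mm and f = 7.63 mm.
d/2f = 0.62254; arctan(0.62254) ≈ 31.9040°, so α ≈ 63.8080°.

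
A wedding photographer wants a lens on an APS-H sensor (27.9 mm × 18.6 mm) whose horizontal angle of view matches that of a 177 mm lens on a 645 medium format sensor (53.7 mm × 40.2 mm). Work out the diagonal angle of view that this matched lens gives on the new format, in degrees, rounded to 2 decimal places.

20.66°

Equal horizontal AOV ⇒ f₂ = f₁ · 27.9/53.7 = 177 × 0.51955 ≈ 91.9609 mm.
Sensor diagonal = √(27.9² + 18.6²) = √1124.3700 ≈ 33.5316 mm.
Diagonal AOV on the new format = 2·arctan(33.5316 / (2 × 91.9609)) = 2·arctan(0.18231) ≈ 20.6648°.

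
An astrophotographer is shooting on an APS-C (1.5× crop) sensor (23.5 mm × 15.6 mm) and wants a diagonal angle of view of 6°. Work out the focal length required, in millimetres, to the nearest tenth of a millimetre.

Sensor diagonal = √(23.5² + 15.6²) = √795.6100 ≈ 28.2066 mm.
From α = 2·arctan(d/2f) we get f = d / (2·tan(α/2)).
With d = 28.2066 mm and α/2 = 3°, tan(α/2) ≈ 0.05241, so f ≈ 28.2066 / 0.10482 ≈ 269.1066 mm.

269.1 mm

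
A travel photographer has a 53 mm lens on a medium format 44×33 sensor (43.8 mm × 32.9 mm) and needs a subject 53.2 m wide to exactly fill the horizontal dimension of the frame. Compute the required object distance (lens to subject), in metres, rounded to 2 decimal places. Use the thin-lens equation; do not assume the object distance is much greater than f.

W: 53.2 m = 53200 mm.
Magnification m = w/W = dᵢ/dₒ; combined with 1/f = 1/dₒ + 1/dᵢ this gives dₒ = f·(1 + W/w).
dₒ = 53 mm × (1 + 53200/43.8) = 53 × 1215.6119 ≈ 64427.429 mm = 64.4274 m.

64.43 m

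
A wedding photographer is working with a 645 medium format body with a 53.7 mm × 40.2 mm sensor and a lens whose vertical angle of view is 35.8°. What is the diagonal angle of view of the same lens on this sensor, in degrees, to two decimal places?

From the vertical AOV: f = 40.2 / (2·tan(17.9°)) = 40.2 / 0.64598 ≈ 62.2308 mm.
Sensor diagonal = √(53.7² + 40.2²) = √4499.7300 ≈ 67.0800 mm.
Diagonal AOV = 2·arctan(67.0800 / (2 × 62.2308)) = 2·arctan(0.53896) ≈ 56.6459°.

56.65°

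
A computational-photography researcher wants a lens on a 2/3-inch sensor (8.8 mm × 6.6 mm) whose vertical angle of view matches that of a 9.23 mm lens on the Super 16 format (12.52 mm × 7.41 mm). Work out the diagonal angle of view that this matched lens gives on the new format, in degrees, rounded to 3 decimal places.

67.566°

Equal vertical AOV ⇒ f₂ = f₁ · 6.6/7.41 = 9.23 × 0.89069 ≈ 8.2211 mm.
Sensor diagonal = √(8.8² + 6.6²) = √121.0000 ≈ 11.0000 mm.
Diagonal AOV on the new format = 2·arctan(11.0000 / (2 × 8.2211)) = 2·arctan(0.66901) ≈ 67.5662°.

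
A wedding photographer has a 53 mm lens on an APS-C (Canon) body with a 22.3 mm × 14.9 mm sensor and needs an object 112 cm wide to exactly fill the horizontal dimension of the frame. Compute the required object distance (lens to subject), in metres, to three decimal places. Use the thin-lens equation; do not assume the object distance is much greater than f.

2.715 m

W: 112 cm = 1120 mm.
Magnification m = w/W = dᵢ/dₒ; combined with 1/f = 1/dₒ + 1/dᵢ this gives dₒ = f·(1 + W/w).
dₒ = 53 mm × (1 + 1120/22.3) = 53 × 51.2242 ≈ 2714.883 mm = 2.71488 m.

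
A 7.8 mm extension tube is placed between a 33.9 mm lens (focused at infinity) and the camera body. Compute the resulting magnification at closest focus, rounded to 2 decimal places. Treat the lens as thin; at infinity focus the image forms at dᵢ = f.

The tube moves the image plane from f to f + e, so dᵢ = 33.9 + 7.8 = 41.7 mm. Focus is achieved when 1/f = 1/dₒ + 1/dᵢ, giving dₒ = 1/(1/f − 1/(f+e)).
Magnification m = dᵢ/dₒ = (f+e)·(1/f − 1/(f+e)) = e/f = 7.8/33.9 ≈ 0.2301.

0.23×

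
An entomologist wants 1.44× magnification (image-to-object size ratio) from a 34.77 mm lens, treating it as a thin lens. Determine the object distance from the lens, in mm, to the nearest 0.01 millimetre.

With m = dᵢ/dₒ and 1/f = 1/dₒ + 1/dᵢ, substituting dᵢ = m·dₒ gives 1/f = (1 + 1/m)/dₒ, hence dₒ = f·(1 + 1/m).
dₒ = 34.77 × (1 + 1/1.44) = 34.77 × 1.69444 ≈ 58.916 mm.

58.92 mm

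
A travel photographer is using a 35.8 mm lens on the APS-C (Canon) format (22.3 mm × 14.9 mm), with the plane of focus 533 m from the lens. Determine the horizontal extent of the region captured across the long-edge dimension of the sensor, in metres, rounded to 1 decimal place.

dₒ: 533 m = 533000 mm.
Similar triangles through the lens centre give W/dₒ = w/dᵢ; with 1/f = 1/dₒ + 1/dᵢ this gives W = w·(dₒ − f)/f.
W = 22.3 mm × (533000 − 35.8) / 35.8 = 22.3 × 14887.2682 ≈ 331986.080 mm = 331.986 m.

332.0 m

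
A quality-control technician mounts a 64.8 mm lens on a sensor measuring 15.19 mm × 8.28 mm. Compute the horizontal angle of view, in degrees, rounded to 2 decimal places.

13.37°

Angle of view α = 2·arctan(w/2f) with w = 15.19 mm and f = 64.8 mm.
w/2f = 0.11721; arctan(0.11721) ≈ 6.6850°, so α ≈ 13.3699°.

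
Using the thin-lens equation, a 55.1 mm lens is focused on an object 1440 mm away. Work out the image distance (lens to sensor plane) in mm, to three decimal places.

57.292 mm

1/dᵢ = 1/f − 1/dₒ = 1/55.1 − 1/1440 = 0.0174544 mm⁻¹.
dᵢ = 1/0.0174544 ≈ 57.2922 mm.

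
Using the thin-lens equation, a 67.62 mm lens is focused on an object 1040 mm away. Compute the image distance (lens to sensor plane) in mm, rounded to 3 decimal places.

72.322 mm

1/dᵢ = 1/f − 1/dₒ = 1/67.62 − 1/1040 = 0.0138270 mm⁻¹.
dᵢ = 1/0.0138270 ≈ 72.3223 mm.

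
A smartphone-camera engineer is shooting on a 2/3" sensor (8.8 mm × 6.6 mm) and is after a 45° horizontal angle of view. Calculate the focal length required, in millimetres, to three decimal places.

From α = 2·arctan(w/2f) we get f = w / (2·tan(α/2)).
With w = 8.8 mm and α/2 = 22.5°, tan(α/2) ≈ 0.41421, so f ≈ 8.8 / 0.82843 ≈ 10.6225 mm.

10.623 mm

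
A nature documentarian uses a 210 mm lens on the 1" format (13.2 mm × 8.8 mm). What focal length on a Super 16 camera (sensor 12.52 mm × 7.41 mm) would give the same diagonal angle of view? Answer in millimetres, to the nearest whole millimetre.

193 mm

Sensor diagonal = √(13.2² + 8.8²) = √251.6800 ≈ 15.8644 mm.
Sensor diagonal = √(12.52² + 7.41²) = √211.6585 ≈ 14.5485 mm.
Equal angle of view means equal diagonal/f ratio, so f₂ = f₁ · (diagonal₂/diagonal₁) = 210 × 14.5485/15.8644.
f₂ = 210 × 0.91705 ≈ 192.581 mm.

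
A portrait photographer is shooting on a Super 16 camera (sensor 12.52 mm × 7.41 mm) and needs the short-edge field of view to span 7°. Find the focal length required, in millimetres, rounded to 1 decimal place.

60.6 mm

From α = 2·arctan(h/2f) we get f = h / (2·tan(α/2)).
With h = 7.41 mm and α/2 = 3.5°, tan(α/2) ≈ 0.06116, so f ≈ 7.41 / 0.12233 ≈ 60.5762 mm.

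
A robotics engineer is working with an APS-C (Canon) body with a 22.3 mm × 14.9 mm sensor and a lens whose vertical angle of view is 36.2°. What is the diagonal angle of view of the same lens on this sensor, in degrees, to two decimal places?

From the vertical AOV: f = 14.9 / (2·tan(18.1°)) = 14.9 / 0.65370 ≈ 22.7933 mm.
Sensor diagonal = √(22.3² + 14.9²) = √719.3000 ≈ 26.8198 mm.
Diagonal AOV = 2·arctan(26.8198 / (2 × 22.7933)) = 2·arctan(0.58833) ≈ 60.9388°.

60.94°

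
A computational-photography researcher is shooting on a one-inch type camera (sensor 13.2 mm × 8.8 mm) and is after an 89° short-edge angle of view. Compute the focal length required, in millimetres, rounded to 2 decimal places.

4.48 mm

From α = 2·arctan(h/2f) we get f = h / (2·tan(α/2)).
With h = 8.8 mm and α/2 = 44.5°, tan(α/2) ≈ 0.98270, so f ≈ 8.8 / 1.96539 ≈ 4.4775 mm.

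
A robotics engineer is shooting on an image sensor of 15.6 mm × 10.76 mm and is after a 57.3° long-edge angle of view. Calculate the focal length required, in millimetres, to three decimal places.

14.277 mm

From α = 2·arctan(w/2f) we get f = w / (2·tan(α/2)).
With w = 15.6 mm and α/2 = 28.65°, tan(α/2) ≈ 0.54635, so f ≈ 15.6 / 1.09270 ≈ 14.2766 mm.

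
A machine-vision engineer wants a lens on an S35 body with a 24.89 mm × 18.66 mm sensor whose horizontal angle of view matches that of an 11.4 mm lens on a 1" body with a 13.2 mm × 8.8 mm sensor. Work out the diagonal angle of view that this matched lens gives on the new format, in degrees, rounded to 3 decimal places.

Equal horizontal AOV ⇒ f₂ = f₁ · 24.89/13.2 = 11.4 × 1.88561 ≈ 21.4959 mm.
Sensor diagonal = √(24.89² + 18.66²) = √967.7077 ≈ 31.1080 mm.
Diagonal AOV on the new format = 2·arctan(31.1080 / (2 × 21.4959)) = 2·arctan(0.72358) ≈ 71.7775°.

71.777°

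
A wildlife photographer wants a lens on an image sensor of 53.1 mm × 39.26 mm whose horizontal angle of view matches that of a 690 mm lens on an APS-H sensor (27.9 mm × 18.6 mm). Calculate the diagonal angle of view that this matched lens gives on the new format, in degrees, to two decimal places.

2.88°

Equal horizontal AOV ⇒ f₂ = f₁ · 53.1/27.9 = 690 × 1.90323 ≈ 1313.2258 mm.
Sensor diagonal = √(53.1² + 39.26²) = √4360.9576 ≈ 66.0375 mm.
Diagonal AOV on the new format = 2·arctan(66.0375 / (2 × 1313.2258)) = 2·arctan(0.02514) ≈ 2.8806°.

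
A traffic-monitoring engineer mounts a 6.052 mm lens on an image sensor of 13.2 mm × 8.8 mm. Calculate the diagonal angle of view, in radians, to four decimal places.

1.8381 rad

Sensor diagonal = √(13.2² + 8.8²) = √251.6800 ≈ 15.8644 mm.
Angle of view α = 2·arctan(d/2f) with d = 15.8644 mm and f = 6.052 mm.
d/2f = 1.31068; arctan(1.31068) ≈ 0.9190 rad, so α ≈ 1.8381 rad.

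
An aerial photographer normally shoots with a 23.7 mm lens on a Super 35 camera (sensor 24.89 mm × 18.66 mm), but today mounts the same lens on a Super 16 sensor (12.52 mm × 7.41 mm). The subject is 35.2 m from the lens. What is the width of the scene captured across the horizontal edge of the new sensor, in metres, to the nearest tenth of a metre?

18.6 m

The focal length stays 23.7 mm; the relevant sensor dimension is now w = 12.52 mm. Object distance dₒ = 35.2 m = 35200 mm.
Thin-lens field width W = w·(dₒ − f)/f = 12.52 × (35200 − 23.7)/23.7 ≈ 18582.585 mm = 18.5826 m.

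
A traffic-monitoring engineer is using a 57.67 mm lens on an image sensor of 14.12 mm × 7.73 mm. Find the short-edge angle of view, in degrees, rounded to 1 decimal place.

Angle of view α = 2·arctan(h/2f) with h = 7.73 mm and f = 57.67 mm.
h/2f = 0.06702; arctan(0.06702) ≈ 3.8342°, so α ≈ 7.6684°.

7.7°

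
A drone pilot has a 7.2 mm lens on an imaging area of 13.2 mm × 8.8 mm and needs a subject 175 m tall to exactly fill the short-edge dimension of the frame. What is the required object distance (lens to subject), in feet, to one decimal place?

469.8 ft

W: 175 m = 175000 mm.
Magnification m = h/W = dᵢ/dₒ; combined with 1/f = 1/dₒ + 1/dᵢ this gives dₒ = f·(1 + W/h).
dₒ = 7.2 mm × (1 + 175000/8.8) = 7.2 × 19887.3636 ≈ 143189.018 mm = 143189.018/304.8 ft = 469.78 ft.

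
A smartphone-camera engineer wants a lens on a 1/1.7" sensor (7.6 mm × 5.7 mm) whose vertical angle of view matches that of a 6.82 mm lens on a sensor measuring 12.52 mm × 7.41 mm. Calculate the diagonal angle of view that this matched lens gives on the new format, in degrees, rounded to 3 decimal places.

84.317°

Equal vertical AOV ⇒ f₂ = f₁ · 5.7/7.41 = 6.82 × 0.76923 ≈ 5.2462 mm.
Sensor diagonal = √(7.6² + 5.7²) = √90.2500 ≈ 9.5000 mm.
Diagonal AOV on the new format = 2·arctan(9.5000 / (2 × 5.2462)) = 2·arctan(0.90543) ≈ 84.3170°.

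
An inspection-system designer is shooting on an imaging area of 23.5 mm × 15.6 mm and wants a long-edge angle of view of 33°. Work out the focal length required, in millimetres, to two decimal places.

From α = 2·arctan(w/2f) we get f = w / (2·tan(α/2)).
With w = 23.5 mm and α/2 = 16.5°, tan(α/2) ≈ 0.29621, so f ≈ 23.5 / 0.59243 ≈ 39.6673 mm.

39.67 mm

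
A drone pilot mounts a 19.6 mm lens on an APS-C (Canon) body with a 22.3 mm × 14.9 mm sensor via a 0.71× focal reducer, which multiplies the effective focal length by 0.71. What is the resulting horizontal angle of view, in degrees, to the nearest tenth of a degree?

77.4°

Effective focal length f = 19.6 × 0.71 = 13.916 mm.
α = 2·arctan(22.3 / (2 × 13.916)) = 2·arctan(0.80124) ≈ 77.4059°.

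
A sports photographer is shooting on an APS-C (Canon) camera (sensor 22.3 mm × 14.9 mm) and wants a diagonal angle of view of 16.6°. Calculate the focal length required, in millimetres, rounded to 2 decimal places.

91.92 mm

Sensor diagonal = √(22.3² + 14.9²) = √719.3000 ≈ 26.8198 mm.
From α = 2·arctan(d/2f) we get f = d / (2·tan(α/2)).
With d = 26.8198 mm and α/2 = 8.3°, tan(α/2) ≈ 0.14588, so f ≈ 26.8198 / 0.29177 ≈ 91.9214 mm.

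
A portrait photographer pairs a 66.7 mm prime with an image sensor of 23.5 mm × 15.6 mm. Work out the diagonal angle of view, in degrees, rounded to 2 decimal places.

23.88°

Sensor diagonal = √(23.5² + 15.6²) = √795.6100 ≈ 28.2066 mm.
Angle of view α = 2·arctan(d/2f) with d = 28.2066 mm and f = 66.7 mm.
d/2f = 0.21144; arctan(0.21144) ≈ 11.9390°, so α ≈ 23.8779°.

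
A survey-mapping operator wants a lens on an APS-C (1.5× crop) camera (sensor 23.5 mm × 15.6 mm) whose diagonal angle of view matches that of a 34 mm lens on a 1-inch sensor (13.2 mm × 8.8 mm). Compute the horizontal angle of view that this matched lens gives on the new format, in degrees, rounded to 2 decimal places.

Sensor diagonal = √(13.2² + 8.8²) = √251.6800 ≈ 15.8644 mm.
Sensor diagonal = √(23.5² + 15.6²) = √795.6100 ≈ 28.2066 mm.
Equal diagonal AOV ⇒ f₂ = f₁ · 28.2066/15.8644 = 34 × 1.77798 ≈ 60.4512 mm.
Horizontal AOV on the new format = 2·arctan(23.5 / (2 × 60.4512)) = 2·arctan(0.19437) ≈ 21.9991°.

22.00°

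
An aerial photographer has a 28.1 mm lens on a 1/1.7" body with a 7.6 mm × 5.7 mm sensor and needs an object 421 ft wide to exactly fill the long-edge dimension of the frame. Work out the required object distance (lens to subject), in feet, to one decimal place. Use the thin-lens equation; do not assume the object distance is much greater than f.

W: 421 ft × 304.8 mm/ft = 128320.80 mm.
Magnification m = w/W = dᵢ/dₒ; combined with 1/f = 1/dₒ + 1/dᵢ this gives dₒ = f·(1 + W/w).
dₒ = 28.1 mm × (1 + 128321/7.6) = 28.1 × 16885.3152 ≈ 474477.359 mm = 474477.359/304.8 ft = 1556.68 ft.

1556.7 ft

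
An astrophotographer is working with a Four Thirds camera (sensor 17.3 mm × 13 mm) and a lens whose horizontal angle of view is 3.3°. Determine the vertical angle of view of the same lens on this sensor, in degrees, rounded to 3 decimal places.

2.480°

From the horizontal AOV: f = 17.3 / (2·tan(1.65°)) = 17.3 / 0.05761 ≈ 300.2857 mm.
Vertical AOV = 2·arctan(13 / (2 × 300.2857)) = 2·arctan(0.02165) ≈ 2.4801°.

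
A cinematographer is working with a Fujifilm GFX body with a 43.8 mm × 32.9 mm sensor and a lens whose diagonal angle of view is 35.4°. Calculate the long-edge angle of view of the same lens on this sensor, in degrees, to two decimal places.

28.63°

Sensor diagonal = √(43.8² + 32.9²) = √3000.8500 ≈ 54.7800 mm.
From the diagonal AOV: f = 54.7800 / (2·tan(17.7°)) = 54.7800 / 0.63828 ≈ 85.8242 mm.
Long-edge AOV = 2·arctan(43.8 / (2 × 85.8242)) = 2·arctan(0.25517) ≈ 28.6297°.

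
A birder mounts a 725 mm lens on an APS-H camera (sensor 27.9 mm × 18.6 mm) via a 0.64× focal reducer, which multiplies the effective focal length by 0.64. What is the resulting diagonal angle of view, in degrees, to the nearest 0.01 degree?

Effective focal length f = 725 × 0.64 = 464 mm.
Sensor diagonal = √(27.9² + 18.6²) = √1124.3700 ≈ 33.5316 mm.
α = 2·arctan(33.532 / (2 × 464)) = 2·arctan(0.03613) ≈ 4.1388°.

4.14°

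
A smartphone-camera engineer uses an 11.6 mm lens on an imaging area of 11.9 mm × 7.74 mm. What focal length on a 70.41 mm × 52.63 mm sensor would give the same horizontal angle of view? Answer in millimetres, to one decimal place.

Equal angle of view means equal width/f ratio, so f₂ = f₁ · (width₂/width₁) = 11.6 × 70.41/11.9.
f₂ = 11.6 × 5.91681 ≈ 68.635 mm.

68.6 mm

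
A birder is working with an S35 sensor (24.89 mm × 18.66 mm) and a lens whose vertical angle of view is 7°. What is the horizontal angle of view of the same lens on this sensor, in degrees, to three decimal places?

9.328°

From the vertical AOV: f = 18.66 / (2·tan(3.5°)) = 18.66 / 0.12233 ≈ 152.5442 mm.
Horizontal AOV = 2·arctan(24.89 / (2 × 152.5442)) = 2·arctan(0.08158) ≈ 9.3281°.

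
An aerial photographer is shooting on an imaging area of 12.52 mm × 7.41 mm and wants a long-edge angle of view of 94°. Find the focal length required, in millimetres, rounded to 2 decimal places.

5.84 mm

From α = 2·arctan(w/2f) we get f = w / (2·tan(α/2)).
With w = 12.52 mm and α/2 = 47°, tan(α/2) ≈ 1.07237, so f ≈ 12.52 / 2.14474 ≈ 5.8375 mm.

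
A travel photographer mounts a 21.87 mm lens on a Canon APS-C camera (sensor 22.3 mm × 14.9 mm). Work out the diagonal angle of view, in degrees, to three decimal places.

Sensor diagonal = √(22.3² + 14.9²) = √719.3000 ≈ 26.8198 mm.
Angle of view α = 2·arctan(d/2f) with d = 26.8198 mm and f = 21.87 mm.
d/2f = 0.61316; arctan(0.61316) ≈ 31.5151°, so α ≈ 63.0302°.

63.030°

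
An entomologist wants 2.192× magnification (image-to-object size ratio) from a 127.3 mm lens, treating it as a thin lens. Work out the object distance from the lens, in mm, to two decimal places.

With m = dᵢ/dₒ and 1/f = 1/dₒ + 1/dᵢ, substituting dᵢ = m·dₒ gives 1/f = (1 + 1/m)/dₒ, hence dₒ = f·(1 + 1/m).
dₒ = 127.3 × (1 + 1/2.192) = 127.3 × 1.45620 ≈ 185.375 mm.

185.37 mm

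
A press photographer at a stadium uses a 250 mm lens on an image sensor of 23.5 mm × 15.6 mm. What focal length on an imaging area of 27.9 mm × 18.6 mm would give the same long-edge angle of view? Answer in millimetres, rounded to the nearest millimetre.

Equal angle of view means equal width/f ratio, so f₂ = f₁ · (width₂/width₁) = 250 × 27.9/23.5.
f₂ = 250 × 1.18723 ≈ 296.809 mm.

297 mm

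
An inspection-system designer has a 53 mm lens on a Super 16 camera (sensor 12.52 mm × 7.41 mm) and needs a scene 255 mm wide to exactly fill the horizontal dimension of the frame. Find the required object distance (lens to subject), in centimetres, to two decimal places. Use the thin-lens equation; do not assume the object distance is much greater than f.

113.25 cm

Magnification m = w/W = dᵢ/dₒ; combined with 1/f = 1/dₒ + 1/dᵢ this gives dₒ = f·(1 + W/w).
dₒ = 53 mm × (1 + 255/12.52) = 53 × 21.3674 ≈ 1132.473 mm = 113.247 cm.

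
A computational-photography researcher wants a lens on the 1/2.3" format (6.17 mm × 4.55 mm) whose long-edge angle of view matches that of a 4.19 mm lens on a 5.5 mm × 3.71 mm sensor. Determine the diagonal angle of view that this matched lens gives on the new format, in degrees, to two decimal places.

Equal long-edge AOV ⇒ f₂ = f₁ · 6.17/5.5 = 4.19 × 1.12182 ≈ 4.7004 mm.
Sensor diagonal = √(6.17² + 4.55²) = √58.7714 ≈ 7.6663 mm.
Diagonal AOV on the new format = 2·arctan(7.6663 / (2 × 4.7004)) = 2·arctan(0.81549) ≈ 78.3935°.

78.39°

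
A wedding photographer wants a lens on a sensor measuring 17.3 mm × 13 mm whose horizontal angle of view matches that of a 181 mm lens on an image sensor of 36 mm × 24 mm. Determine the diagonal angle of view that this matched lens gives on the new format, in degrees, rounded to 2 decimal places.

Equal horizontal AOV ⇒ f₂ = f₁ · 17.3/36 = 181 × 0.48056 ≈ 86.9806 mm.
Sensor diagonal = √(17.3² + 13²) = √468.2900 ≈ 21.6400 mm.
Diagonal AOV on the new format = 2·arctan(21.6400 / (2 × 86.9806)) = 2·arctan(0.12440) ≈ 14.1818°.

14.18°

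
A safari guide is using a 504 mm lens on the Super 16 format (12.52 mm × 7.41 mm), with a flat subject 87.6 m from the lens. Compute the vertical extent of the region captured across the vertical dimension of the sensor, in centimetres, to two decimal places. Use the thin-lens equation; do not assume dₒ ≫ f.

dₒ: 87.6 m = 87600 mm.
Similar triangles through the lens centre give W/dₒ = h/dᵢ; with 1/f = 1/dₒ + 1/dᵢ this gives W = h·(dₒ − f)/f.
W = 7.41 mm × (87600 − 504) / 504 = 7.41 × 172.8095 ≈ 1280.519 mm = 128.052 cm.

128.05 cm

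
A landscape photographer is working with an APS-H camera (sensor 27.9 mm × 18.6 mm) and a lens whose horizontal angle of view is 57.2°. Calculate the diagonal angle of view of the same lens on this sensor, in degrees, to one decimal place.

66.5°

From the horizontal AOV: f = 27.9 / (2·tan(28.6°)) = 27.9 / 1.09044 ≈ 25.5861 mm.
Sensor diagonal = √(27.9² + 18.6²) = √1124.3700 ≈ 33.5316 mm.
Diagonal AOV = 2·arctan(33.5316 / (2 × 25.5861)) = 2·arctan(0.65527) ≈ 66.4713°.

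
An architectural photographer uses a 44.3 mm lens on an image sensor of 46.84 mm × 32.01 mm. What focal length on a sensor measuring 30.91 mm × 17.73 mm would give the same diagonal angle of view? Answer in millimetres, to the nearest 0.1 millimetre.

27.8 mm

Sensor diagonal = √(46.84² + 32.01²) = √3218.6257 ≈ 56.7329 mm.
Sensor diagonal = √(30.91² + 17.73²) = √1269.7810 ≈ 35.6340 mm.
Equal angle of view means equal diagonal/f ratio, so f₂ = f₁ · (diagonal₂/diagonal₁) = 44.3 × 35.6340/56.7329.
f₂ = 44.3 × 0.62810 ≈ 27.825 mm.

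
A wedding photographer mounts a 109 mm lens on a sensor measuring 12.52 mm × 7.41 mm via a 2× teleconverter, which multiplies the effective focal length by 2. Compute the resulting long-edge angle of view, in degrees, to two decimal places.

3.29°

Effective focal length f = 109 × 2 = 218 mm.
α = 2·arctan(12.52 / (2 × 218)) = 2·arctan(0.02872) ≈ 3.2897°.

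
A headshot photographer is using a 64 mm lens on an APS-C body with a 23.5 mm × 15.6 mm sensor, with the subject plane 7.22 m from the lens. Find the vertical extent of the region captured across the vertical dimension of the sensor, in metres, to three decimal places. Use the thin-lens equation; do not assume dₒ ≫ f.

dₒ: 7.22 m = 7220 mm.
Similar triangles through the lens centre give W/dₒ = h/dᵢ; with 1/f = 1/dₒ + 1/dᵢ this gives W = h·(dₒ − f)/f.
W = 15.6 mm × (7220 − 64) / 64 = 15.6 × 111.8125 ≈ 1744.275 mm = 1.74427 m.

1.744 m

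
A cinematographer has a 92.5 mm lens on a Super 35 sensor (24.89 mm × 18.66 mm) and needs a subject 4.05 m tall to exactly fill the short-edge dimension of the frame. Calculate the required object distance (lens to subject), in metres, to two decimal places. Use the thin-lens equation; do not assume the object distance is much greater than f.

20.17 m

W: 4.05 m = 4050 mm.
Magnification m = h/W = dᵢ/dₒ; combined with 1/f = 1/dₒ + 1/dᵢ this gives dₒ = f·(1 + W/h).
dₒ = 92.5 mm × (1 + 4050/18.66) = 92.5 × 218.0418 ≈ 20168.867 mm = 20.1689 m.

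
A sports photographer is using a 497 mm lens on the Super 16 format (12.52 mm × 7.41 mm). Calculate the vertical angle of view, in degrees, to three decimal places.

0.854°

Angle of view α = 2·arctan(h/2f) with h = 7.41 mm and f = 497 mm.
h/2f = 0.00745; arctan(0.00745) ≈ 0.4271°, so α ≈ 0.8542°.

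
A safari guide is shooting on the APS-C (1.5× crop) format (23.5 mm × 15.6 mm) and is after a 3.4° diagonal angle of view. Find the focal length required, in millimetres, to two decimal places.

475.19 mm

Sensor diagonal = √(23.5² + 15.6²) = √795.6100 ≈ 28.2066 mm.
From α = 2·arctan(d/2f) we get f = d / (2·tan(α/2)).
With d = 28.2066 mm and α/2 = 1.7°, tan(α/2) ≈ 0.02968, so f ≈ 28.2066 / 0.05936 ≈ 475.1890 mm.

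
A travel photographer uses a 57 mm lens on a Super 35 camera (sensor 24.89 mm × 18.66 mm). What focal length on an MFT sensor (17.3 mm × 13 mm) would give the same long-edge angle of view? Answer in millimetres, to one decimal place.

Equal angle of view means equal width/f ratio, so f₂ = f₁ · (width₂/width₁) = 57 × 17.3/24.89.
f₂ = 57 × 0.69506 ≈ 39.618 mm.

39.6 mm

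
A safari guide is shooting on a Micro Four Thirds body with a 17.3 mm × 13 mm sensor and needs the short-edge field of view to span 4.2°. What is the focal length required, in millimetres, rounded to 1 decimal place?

From α = 2·arctan(h/2f) we get f = h / (2·tan(α/2)).
With h = 13 mm and α/2 = 2.1°, tan(α/2) ≈ 0.03667, so f ≈ 13 / 0.07334 ≈ 177.2647 mm.

177.3 mm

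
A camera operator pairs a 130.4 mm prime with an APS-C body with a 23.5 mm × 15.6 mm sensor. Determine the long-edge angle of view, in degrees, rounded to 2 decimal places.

Angle of view α = 2·arctan(w/2f) with w = 23.5 mm and f = 130.4 mm.
w/2f = 0.09011; arctan(0.09011) ≈ 5.1489°, so α ≈ 10.2977°.

10.30°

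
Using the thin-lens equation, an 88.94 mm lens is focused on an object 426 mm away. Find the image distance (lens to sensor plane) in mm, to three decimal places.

1/dᵢ = 1/f − 1/dₒ = 1/88.94 − 1/426 = 0.0088961 mm⁻¹.
dᵢ = 1/0.0088961 ≈ 112.4086 mm.

112.409 mm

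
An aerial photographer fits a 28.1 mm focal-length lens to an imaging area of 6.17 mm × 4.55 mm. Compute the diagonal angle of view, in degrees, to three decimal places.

Sensor diagonal = √(6.17² + 4.55²) = √58.7714 ≈ 7.6663 mm.
Angle of view α = 2·arctan(d/2f) with d = 7.6663 mm and f = 28.1 mm.
d/2f = 0.13641; arctan(0.13641) ≈ 7.7678°, so α ≈ 15.5356°.

15.536°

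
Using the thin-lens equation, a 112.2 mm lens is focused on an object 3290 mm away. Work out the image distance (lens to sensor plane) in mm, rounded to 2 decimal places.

1/dᵢ = 1/f − 1/dₒ = 1/112.2 − 1/3290 = 0.0086087 mm⁻¹.
dᵢ = 1/0.0086087 ≈ 116.1615 mm.

116.16 mm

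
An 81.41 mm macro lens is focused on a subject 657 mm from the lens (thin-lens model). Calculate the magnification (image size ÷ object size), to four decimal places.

0.1414×

Thin lens: 1/f = 1/dₒ + 1/dᵢ → 1/dᵢ = 1/81.41 − 1/657 = 0.0107614 mm⁻¹, so dᵢ ≈ 92.9244 mm.
Magnification m = dᵢ/dₒ = 92.9244/657 ≈ 0.14144.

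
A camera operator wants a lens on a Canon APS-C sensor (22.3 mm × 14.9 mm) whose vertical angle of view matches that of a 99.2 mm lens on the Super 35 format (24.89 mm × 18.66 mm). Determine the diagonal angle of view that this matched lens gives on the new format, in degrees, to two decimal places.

Equal vertical AOV ⇒ f₂ = f₁ · 14.9/18.66 = 99.2 × 0.79850 ≈ 79.2111 mm.
Sensor diagonal = √(22.3² + 14.9²) = √719.3000 ≈ 26.8198 mm.
Diagonal AOV on the new format = 2·arctan(26.8198 / (2 × 79.2111)) = 2·arctan(0.16929) ≈ 19.2173°.

19.22°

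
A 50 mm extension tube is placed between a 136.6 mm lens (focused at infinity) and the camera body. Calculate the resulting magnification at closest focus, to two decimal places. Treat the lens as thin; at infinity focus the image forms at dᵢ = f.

0.37×

The tube moves the image plane from f to f + e, so dᵢ = 136.6 + 50 = 186.6 mm. Focus is achieved when 1/f = 1/dₒ + 1/dᵢ, giving dₒ = 1/(1/f − 1/(f+e)).
Magnification m = dᵢ/dₒ = (f+e)·(1/f − 1/(f+e)) = e/f = 50/136.6 ≈ 0.3660.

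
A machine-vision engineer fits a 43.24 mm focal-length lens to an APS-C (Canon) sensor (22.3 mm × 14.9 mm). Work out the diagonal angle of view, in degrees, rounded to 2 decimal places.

Sensor diagonal = √(22.3² + 14.9²) = √719.3000 ≈ 26.8198 mm.
Angle of view α = 2·arctan(d/2f) with d = 26.8198 mm and f = 43.24 mm.
d/2f = 0.31013; arctan(0.31013) ≈ 17.2301°, so α ≈ 34.4601°.

34.46°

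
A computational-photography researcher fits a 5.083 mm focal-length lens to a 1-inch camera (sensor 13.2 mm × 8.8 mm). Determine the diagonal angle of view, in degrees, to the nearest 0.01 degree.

114.70°

Sensor diagonal = √(13.2² + 8.8²) = √251.6800 ≈ 15.8644 mm.
Angle of view α = 2·arctan(d/2f) with d = 15.8644 mm and f = 5.083 mm.
d/2f = 1.56054; arctan(1.56054) ≈ 57.3481°, so α ≈ 114.6961°.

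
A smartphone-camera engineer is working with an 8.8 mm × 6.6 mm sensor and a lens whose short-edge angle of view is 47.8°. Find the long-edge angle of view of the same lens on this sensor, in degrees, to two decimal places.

From the short-edge AOV: f = 6.6 / (2·tan(23.9°)) = 6.6 / 0.88628 ≈ 7.4469 mm.
Long-edge AOV = 2·arctan(8.8 / (2 × 7.4469)) = 2·arctan(0.59085) ≈ 61.1536°.

61.15°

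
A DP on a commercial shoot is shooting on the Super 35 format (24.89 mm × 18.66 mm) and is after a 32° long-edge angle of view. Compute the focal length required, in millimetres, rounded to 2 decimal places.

From α = 2·arctan(w/2f) we get f = w / (2·tan(α/2)).
With w = 24.89 mm and α/2 = 16°, tan(α/2) ≈ 0.28675, so f ≈ 24.89 / 0.57349 ≈ 43.4009 mm.

43.40 mm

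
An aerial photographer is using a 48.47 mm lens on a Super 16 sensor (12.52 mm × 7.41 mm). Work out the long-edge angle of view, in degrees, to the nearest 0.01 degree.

Angle of view α = 2·arctan(w/2f) with w = 12.52 mm and f = 48.47 mm.
w/2f = 0.12915; arctan(0.12915) ≈ 7.3591°, so α ≈ 14.7183°.

14.72°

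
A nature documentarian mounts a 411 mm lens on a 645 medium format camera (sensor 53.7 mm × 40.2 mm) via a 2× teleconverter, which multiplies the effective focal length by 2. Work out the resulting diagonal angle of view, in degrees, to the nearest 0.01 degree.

4.67°

Effective focal length f = 411 × 2 = 822 mm.
Sensor diagonal = √(53.7² + 40.2²) = √4499.7300 ≈ 67.0800 mm.
α = 2·arctan(67.080 / (2 × 822)) = 2·arctan(0.04080) ≈ 4.6731°.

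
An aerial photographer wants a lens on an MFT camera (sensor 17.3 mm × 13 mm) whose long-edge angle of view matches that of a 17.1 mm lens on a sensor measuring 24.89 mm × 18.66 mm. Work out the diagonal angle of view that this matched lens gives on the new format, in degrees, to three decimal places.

Equal long-edge AOV ⇒ f₂ = f₁ · 17.3/24.89 = 17.1 × 0.69506 ≈ 11.8855 mm.
Sensor diagonal = √(17.3² + 13²) = √468.2900 ≈ 21.6400 mm.
Diagonal AOV on the new format = 2·arctan(21.6400 / (2 × 11.8855)) = 2·arctan(0.91035) ≈ 84.6266°.

84.627°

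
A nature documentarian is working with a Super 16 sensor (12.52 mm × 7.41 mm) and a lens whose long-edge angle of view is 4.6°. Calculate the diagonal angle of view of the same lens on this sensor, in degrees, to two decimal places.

5.34°

From the long-edge AOV: f = 12.52 / (2·tan(2.3°)) = 12.52 / 0.08033 ≈ 155.8604 mm.
Sensor diagonal = √(12.52² + 7.41²) = √211.6585 ≈ 14.5485 mm.
Diagonal AOV = 2·arctan(14.5485 / (2 × 155.8604)) = 2·arctan(0.04667) ≈ 5.3443°.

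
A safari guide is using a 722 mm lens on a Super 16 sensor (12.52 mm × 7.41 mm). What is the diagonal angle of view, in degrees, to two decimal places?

Sensor diagonal = √(12.52² + 7.41²) = √211.6585 ≈ 14.5485 mm.
Angle of view α = 2·arctan(d/2f) with d = 14.5485 mm and f = 722 mm.
d/2f = 0.01008; arctan(0.01008) ≈ 0.5772°, so α ≈ 1.1545°.

1.15°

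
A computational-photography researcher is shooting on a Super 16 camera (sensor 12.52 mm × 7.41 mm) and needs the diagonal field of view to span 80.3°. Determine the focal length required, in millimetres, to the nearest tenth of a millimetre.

8.6 mm

Sensor diagonal = √(12.52² + 7.41²) = √211.6585 ≈ 14.5485 mm.
From α = 2·arctan(d/2f) we get f = d / (2·tan(α/2)).
With d = 14.5485 mm and α/2 = 40.15°, tan(α/2) ≈ 0.84357, so f ≈ 14.5485 / 1.68714 ≈ 8.6232 mm.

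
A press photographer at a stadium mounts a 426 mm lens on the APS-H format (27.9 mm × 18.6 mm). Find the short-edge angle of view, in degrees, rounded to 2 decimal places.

Angle of view α = 2·arctan(h/2f) with h = 18.6 mm and f = 426 mm.
h/2f = 0.02183; arctan(0.02183) ≈ 1.2506°, so α ≈ 2.5012°.

2.50°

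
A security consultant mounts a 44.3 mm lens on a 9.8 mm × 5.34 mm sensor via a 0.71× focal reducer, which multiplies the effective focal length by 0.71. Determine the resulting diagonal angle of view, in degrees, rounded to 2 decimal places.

Effective focal length f = 44.3 × 0.71 = 31.453 mm.
Sensor diagonal = √(9.8² + 5.34²) = √124.5556 ≈ 11.1604 mm.
α = 2·arctan(11.160 / (2 × 31.453)) = 2·arctan(0.17741) ≈ 20.1209°.

20.12°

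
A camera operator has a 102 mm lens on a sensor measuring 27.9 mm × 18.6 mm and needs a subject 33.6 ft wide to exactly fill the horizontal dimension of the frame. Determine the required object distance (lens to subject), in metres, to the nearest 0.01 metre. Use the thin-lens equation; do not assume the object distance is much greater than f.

W: 33.6 ft × 304.8 mm/ft = 10241.28 mm.
Magnification m = w/W = dᵢ/dₒ; combined with 1/f = 1/dₒ + 1/dᵢ this gives dₒ = f·(1 + W/w).
dₒ = 102 mm × (1 + 10241.3/27.9) = 102 × 368.0710 ≈ 37543.238 mm = 37.5432 m.

37.54 m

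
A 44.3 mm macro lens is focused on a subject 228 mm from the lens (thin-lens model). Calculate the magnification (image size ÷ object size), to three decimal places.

Thin lens: 1/f = 1/dₒ + 1/dᵢ → 1/dᵢ = 1/44.3 − 1/228 = 0.0181874 mm⁻¹, so dᵢ ≈ 54.9831 mm.
Magnification m = dᵢ/dₒ = 54.9831/228 ≈ 0.24115.

0.241×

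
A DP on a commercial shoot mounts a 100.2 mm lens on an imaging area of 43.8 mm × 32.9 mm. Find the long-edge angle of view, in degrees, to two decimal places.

Angle of view α = 2·arctan(w/2f) with w = 43.8 mm and f = 100.2 mm.
w/2f = 0.21856; arctan(0.21856) ≈ 12.3289°, so α ≈ 24.6577°.

24.66°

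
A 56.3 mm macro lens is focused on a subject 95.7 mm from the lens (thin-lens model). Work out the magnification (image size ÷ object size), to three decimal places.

1.429×

Thin lens: 1/f = 1/dₒ + 1/dᵢ → 1/dᵢ = 1/56.3 − 1/95.7 = 0.0073127 mm⁻¹, so dᵢ ≈ 136.7490 mm.
Magnification m = dᵢ/dₒ = 136.7490/95.7 ≈ 1.42893.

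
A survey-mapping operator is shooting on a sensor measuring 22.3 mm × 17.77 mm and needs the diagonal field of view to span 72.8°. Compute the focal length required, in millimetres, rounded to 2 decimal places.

19.34 mm

Sensor diagonal = √(22.3² + 17.77²) = √813.0629 ≈ 28.5143 mm.
From α = 2·arctan(d/2f) we get f = d / (2·tan(α/2)).
With d = 28.5143 mm and α/2 = 36.4°, tan(α/2) ≈ 0.73726, so f ≈ 28.5143 / 1.47453 ≈ 19.3379 mm.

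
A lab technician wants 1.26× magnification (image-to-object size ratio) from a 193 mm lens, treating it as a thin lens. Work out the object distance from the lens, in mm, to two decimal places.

With m = dᵢ/dₒ and 1/f = 1/dₒ + 1/dᵢ, substituting dᵢ = m·dₒ gives 1/f = (1 + 1/m)/dₒ, hence dₒ = f·(1 + 1/m).
dₒ = 193 × (1 + 1/1.26) = 193 × 1.79365 ≈ 346.175 mm.

346.17 mm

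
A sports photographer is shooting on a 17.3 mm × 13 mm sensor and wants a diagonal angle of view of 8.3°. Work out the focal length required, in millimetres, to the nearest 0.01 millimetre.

149.12 mm

Sensor diagonal = √(17.3² + 13²) = √468.2900 ≈ 21.6400 mm.
From α = 2·arctan(d/2f) we get f = d / (2·tan(α/2)).
With d = 21.6400 mm and α/2 = 4.15°, tan(α/2) ≈ 0.07256, so f ≈ 21.6400 / 0.14512 ≈ 149.1220 mm.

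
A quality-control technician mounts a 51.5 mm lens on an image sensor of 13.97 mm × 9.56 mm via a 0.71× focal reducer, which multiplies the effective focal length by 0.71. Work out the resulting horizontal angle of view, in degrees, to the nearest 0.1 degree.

21.6°

Effective focal length f = 51.5 × 0.71 = 36.565 mm.
α = 2·arctan(13.97 / (2 × 36.565)) = 2·arctan(0.19103) ≈ 21.6298°.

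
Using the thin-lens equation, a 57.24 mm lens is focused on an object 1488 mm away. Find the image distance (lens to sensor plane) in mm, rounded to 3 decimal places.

1/dᵢ = 1/f − 1/dₒ = 1/57.24 − 1/1488 = 0.0167983 mm⁻¹.
dᵢ = 1/0.0167983 ≈ 59.5300 mm.

59.530 mm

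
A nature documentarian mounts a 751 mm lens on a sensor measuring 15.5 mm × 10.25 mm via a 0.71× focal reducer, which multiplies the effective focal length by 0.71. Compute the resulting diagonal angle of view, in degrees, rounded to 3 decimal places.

1.997°

Effective focal length f = 751 × 0.71 = 533.21 mm.
Sensor diagonal = √(15.5² + 10.25²) = √345.3125 ≈ 18.5826 mm.
α = 2·arctan(18.583 / (2 × 533.21)) = 2·arctan(0.01743) ≈ 1.9966°.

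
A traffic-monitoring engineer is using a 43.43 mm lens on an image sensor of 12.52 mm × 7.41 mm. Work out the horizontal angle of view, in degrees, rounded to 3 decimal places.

16.404°

Angle of view α = 2·arctan(w/2f) with w = 12.52 mm and f = 43.43 mm.
w/2f = 0.14414; arctan(0.14414) ≈ 8.2021°, so α ≈ 16.4042°.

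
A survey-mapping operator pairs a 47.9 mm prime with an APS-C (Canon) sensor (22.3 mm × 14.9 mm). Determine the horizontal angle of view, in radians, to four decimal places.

0.4574 rad

Angle of view α = 2·arctan(w/2f) with w = 22.3 mm and f = 47.9 mm.
w/2f = 0.23278; arctan(0.23278) ≈ 0.2287 rad, so α ≈ 0.4574 rad.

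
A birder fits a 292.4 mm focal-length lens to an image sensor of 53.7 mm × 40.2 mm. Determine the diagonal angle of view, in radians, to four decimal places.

0.2284 rad

Sensor diagonal = √(53.7² + 40.2²) = √4499.7300 ≈ 67.0800 mm.
Angle of view α = 2·arctan(d/2f) with d = 67.0800 mm and f = 292.4 mm.
d/2f = 0.11471; arctan(0.11471) ≈ 0.1142 rad, so α ≈ 0.2284 rad.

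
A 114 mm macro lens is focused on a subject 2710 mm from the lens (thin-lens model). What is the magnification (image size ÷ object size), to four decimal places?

0.0439×

Thin lens: 1/f = 1/dₒ + 1/dᵢ → 1/dᵢ = 1/114 − 1/2710 = 0.0084029 mm⁻¹, so dᵢ ≈ 119.0062 mm.
Magnification m = dᵢ/dₒ = 119.0062/2710 ≈ 0.04391.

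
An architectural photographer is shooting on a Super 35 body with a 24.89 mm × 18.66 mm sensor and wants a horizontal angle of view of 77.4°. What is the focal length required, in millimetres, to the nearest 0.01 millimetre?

From α = 2·arctan(w/2f) we get f = w / (2·tan(α/2)).
With w = 24.89 mm and α/2 = 38.7°, tan(α/2) ≈ 0.80115, so f ≈ 24.89 / 1.60230 ≈ 15.5339 mm.

15.53 mm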